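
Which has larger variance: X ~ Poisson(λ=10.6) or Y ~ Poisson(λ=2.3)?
X has larger variance (10.6000 > 2.3000)

Compute the variance for each distribution:

X ~ Poisson(λ=10.6):
Var(X) = 10.6000

Y ~ Poisson(λ=2.3):
Var(Y) = 2.3000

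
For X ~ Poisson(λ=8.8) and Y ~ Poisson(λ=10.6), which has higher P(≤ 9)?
X has higher probability (P(X ≤ 9) = 0.6137 > P(Y ≤ 9) = 0.3854)

Compute P(≤ 9) for each distribution:

X ~ Poisson(λ=8.8):
P(X ≤ 9) = 0.6137

Y ~ Poisson(λ=10.6):
P(Y ≤ 9) = 0.3854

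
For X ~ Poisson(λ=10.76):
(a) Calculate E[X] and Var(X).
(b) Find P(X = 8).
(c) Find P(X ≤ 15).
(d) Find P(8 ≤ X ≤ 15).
(a) E[X] = 10.7600, Var(X) = 10.7600
(b) P(X = 8) = 0.094617
(c) P(X ≤ 15) = 0.919643
(d) P(8 ≤ X ≤ 15) = 0.760266

We have X ~ Poisson(λ=10.76).

(a) Moments:
E[X] = 10.7600
Var(X) = 10.7600
σ = √Var(X) = 3.2802

(b) Point probability using PMF:
P(X = 8) = 0.094617

(c) Cumulative probability using CDF:
P(X ≤ 15) = F(15) = 0.919643

(d) Range probability:
P(8 ≤ X ≤ 15) = P(X ≤ 15) - P(X ≤ 7)
                   = F(15) - F(7)
                   = 0.919643 - 0.159377
                   = 0.760266

This means approximately 76.0% of outcomes fall in the interval [8, 15].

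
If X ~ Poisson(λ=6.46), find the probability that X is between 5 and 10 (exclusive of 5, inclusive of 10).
0.560486

We have X ~ Poisson(λ=6.46).

To find P(5 < X ≤ 10), we use:
P(5 < X ≤ 10) = P(X ≤ 10) - P(X ≤ 5)
                 = F(10) - F(5)
                 = 0.935368 - 0.374882
                 = 0.560486

So there's approximately a 56.0% chance that X falls in this range.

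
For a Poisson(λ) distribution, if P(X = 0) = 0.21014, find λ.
λ = 1.5600

For a Poisson(λ) distribution, the PMF at 0 is:
P(X = 0) = λ^0 e^(-λ) / 0! = e^(-λ)

Given P(X = 0) = 0.21014:
e^(-λ) = 0.21014
-λ = ln(0.21014)
λ = -ln(0.21014) = 1.5600

Verification: e^(-1.5600) = 0.21014 ✓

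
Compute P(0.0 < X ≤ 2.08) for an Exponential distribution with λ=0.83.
0.822076

We have X ~ Exponential(λ=0.83).

To find P(0.0 < X ≤ 2.08), we use:
P(0.0 < X ≤ 2.08) = P(X ≤ 2.08) - P(X ≤ 0.0)
                 = F(2.08) - F(0.0)
                 = 0.822076 - 0.000000
                 = 0.822076

So there's approximately a 82.2% chance that X falls in this range.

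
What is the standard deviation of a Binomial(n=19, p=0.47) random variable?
2.1755

We have X ~ Binomial(n=19, p=0.47).

For a Binomial distribution with n=19, p=0.47:
σ = √Var(X) = 2.1755

The standard deviation is the square root of the variance.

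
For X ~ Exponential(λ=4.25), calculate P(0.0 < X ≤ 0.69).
0.946736

We have X ~ Exponential(λ=4.25).

To find P(0.0 < X ≤ 0.69), we use:
P(0.0 < X ≤ 0.69) = P(X ≤ 0.69) - P(X ≤ 0.0)
                 = F(0.69) - F(0.0)
                 = 0.946736 - 0.000000
                 = 0.946736

So there's approximately a 94.7% chance that X falls in this range.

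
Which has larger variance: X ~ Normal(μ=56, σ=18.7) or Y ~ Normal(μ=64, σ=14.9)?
X has larger variance (349.6900 > 222.0100)

Compute the variance for each distribution:

X ~ Normal(μ=56, σ=18.7):
Var(X) = 349.6900

Y ~ Normal(μ=64, σ=14.9):
Var(Y) = 222.0100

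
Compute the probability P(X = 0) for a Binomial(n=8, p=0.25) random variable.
0.100113

We have X ~ Binomial(n=8, p=0.25).

For a Binomial distribution, the PMF gives us the probability of each outcome.

Using the PMF formula:
P(X = 0) = 0.100113

Rounded to 4 decimal places: 0.1001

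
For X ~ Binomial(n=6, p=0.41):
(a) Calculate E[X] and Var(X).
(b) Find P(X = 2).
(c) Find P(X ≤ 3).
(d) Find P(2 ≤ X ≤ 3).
(a) E[X] = 2.4600, Var(X) = 1.4514
(b) P(X = 2) = 0.305539
(c) P(X ≤ 3) = 0.806690
(d) P(2 ≤ X ≤ 3) = 0.588638

We have X ~ Binomial(n=6, p=0.41).

(a) Moments:
E[X] = 2.4600
Var(X) = 1.4514
σ = √Var(X) = 1.2047

(b) Point probability using PMF:
P(X = 2) = 0.305539

(c) Cumulative probability using CDF:
P(X ≤ 3) = F(3) = 0.806690

(d) Range probability:
P(2 ≤ X ≤ 3) = P(X ≤ 3) - P(X ≤ 1)
                   = F(3) - F(1)
                   = 0.806690 - 0.218052
                   = 0.588638

This means approximately 58.9% of outcomes fall in the interval [2, 3].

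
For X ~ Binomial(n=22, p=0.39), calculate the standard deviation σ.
2.2877

We have X ~ Binomial(n=22, p=0.39).

For a Binomial distribution with n=22, p=0.39:
σ = √Var(X) = 2.2877

The standard deviation is the square root of the variance.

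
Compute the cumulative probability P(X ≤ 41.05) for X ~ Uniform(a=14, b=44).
0.901667

We have X ~ Uniform(a=14, b=44).

The CDF gives us P(X ≤ k).

Using the CDF:
P(X ≤ 41.05) = 0.901667

This means there's approximately a 90.2% chance that X is at most 41.05.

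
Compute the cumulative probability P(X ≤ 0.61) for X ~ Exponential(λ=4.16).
0.920944

We have X ~ Exponential(λ=4.16).

The CDF gives us P(X ≤ k).

Using the CDF:
P(X ≤ 0.61) = 0.920944

This means there's approximately a 92.1% chance that X is at most 0.61.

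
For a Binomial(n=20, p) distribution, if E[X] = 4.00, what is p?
p = 0.2

For a Binomial(n, p) distribution:
E[X] = n × p

Given n = 20 and E[X] = 4.00:
4.00 = 20 × p
p = 4.00 / 20 = 0.2

Verification: Binomial(20, 0.2) has E[X] = 4.00 ✓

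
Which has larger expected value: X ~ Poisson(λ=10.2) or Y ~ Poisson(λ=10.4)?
Y has larger mean (10.4000 > 10.2000)

Compute the expected value for each distribution:

X ~ Poisson(λ=10.2):
E[X] = 10.2000

Y ~ Poisson(λ=10.4):
E[Y] = 10.4000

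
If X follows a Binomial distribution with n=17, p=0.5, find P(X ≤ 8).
0.500000

We have X ~ Binomial(n=17, p=0.5).

The CDF gives us P(X ≤ k).

Using the CDF:
P(X ≤ 8) = 0.500000

This means there's approximately a 50.0% chance that X is at most 8.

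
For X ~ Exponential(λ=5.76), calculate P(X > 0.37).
0.118695

We have X ~ Exponential(λ=5.76).

P(X > 0.37) = 1 - P(X ≤ 0.37)
                = 1 - F(0.37)
                = 1 - 0.881305
                = 0.118695

So there's approximately a 11.9% chance that X exceeds 0.37.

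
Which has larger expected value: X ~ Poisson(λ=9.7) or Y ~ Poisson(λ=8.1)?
X has larger mean (9.7000 > 8.1000)

Compute the expected value for each distribution:

X ~ Poisson(λ=9.7):
E[X] = 9.7000

Y ~ Poisson(λ=8.1):
E[Y] = 8.1000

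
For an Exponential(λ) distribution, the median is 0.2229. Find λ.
λ = 3.1097

For X ~ Exponential(λ), the CDF is F(x) = 1 - e^(-λx).
The median m satisfies F(m) = 0.5:
1 - e^(-λm) = 0.5
e^(-λm) = 0.5
λm = ln(2)
m = ln(2) / λ

Given m = 0.2229:
λ = ln(2) / 0.2229 = 0.693147 / 0.2229 = 3.1097

Verification: ln(2) / 3.1097 = 0.2229 ✓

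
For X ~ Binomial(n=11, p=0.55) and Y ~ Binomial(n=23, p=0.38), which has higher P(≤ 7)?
X has higher probability (P(X ≤ 7) = 0.8089 > P(Y ≤ 7) = 0.3021)

Compute P(≤ 7) for each distribution:

X ~ Binomial(n=11, p=0.55):
P(X ≤ 7) = 0.8089

Y ~ Binomial(n=23, p=0.38):
P(Y ≤ 7) = 0.3021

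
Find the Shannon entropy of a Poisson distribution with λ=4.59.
2.1595 nats

We have X ~ Poisson(λ=4.59).

The Shannon entropy measures the uncertainty or information content of the distribution.

For a Poisson distribution with λ=4.59:
H(X) = 2.1595 nats

(In bits, this would be 3.1155 bits.)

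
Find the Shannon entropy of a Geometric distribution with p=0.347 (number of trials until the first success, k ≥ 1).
1.8604 nats

We have X ~ Geometric(p=0.347) (number of trials until the first success, k ≥ 1).

The Shannon entropy measures the uncertainty or information content of the distribution.

For a Geometric distribution with p=0.347 (number of trials until the first success, k ≥ 1):
H(X) = 1.8604 nats

(In bits, this would be 2.6840 bits.)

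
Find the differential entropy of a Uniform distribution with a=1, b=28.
3.2958 nats

We have X ~ Uniform(a=1, b=28).

The differential entropy measures the uncertainty or information content of the distribution.

For a Uniform distribution with a=1, b=28:
h(X) = 3.2958 nats

(In bits, this would be 4.7549 bits.)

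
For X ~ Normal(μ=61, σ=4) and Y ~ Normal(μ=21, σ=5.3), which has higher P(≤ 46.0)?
Y has higher probability (P(Y ≤ 46.0) = 1.0000 > P(X ≤ 46.0) = 0.0001)

Compute P(≤ 46.0) for each distribution:

X ~ Normal(μ=61, σ=4):
P(X ≤ 46.0) = 0.0001

Y ~ Normal(μ=21, σ=5.3):
P(Y ≤ 46.0) = 1.0000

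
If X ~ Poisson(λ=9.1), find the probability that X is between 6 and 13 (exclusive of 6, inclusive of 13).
0.723176

We have X ~ Poisson(λ=9.1).

To find P(6 < X ≤ 13), we use:
P(6 < X ≤ 13) = P(X ≤ 13) - P(X ≤ 6)
                 = F(13) - F(6)
                 = 0.920999 - 0.197823
                 = 0.723176

So there's approximately a 72.3% chance that X falls in this range.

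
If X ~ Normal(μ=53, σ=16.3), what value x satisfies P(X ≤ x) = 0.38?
48.0207

We have X ~ Normal(μ=53, σ=16.3).

We want to find x such that P(X ≤ x) = 0.38.

This is the 38th percentile, which means 38% of values fall below this point.

Using the inverse CDF (quantile function):
x = F⁻¹(0.38) = 48.0207

Verification: P(X ≤ 48.0207) = 0.38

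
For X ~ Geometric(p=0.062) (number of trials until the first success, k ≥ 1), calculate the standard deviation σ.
15.6210

We have X ~ Geometric(p=0.062) (number of trials until the first success, k ≥ 1).

For a Geometric distribution with p=0.062 (number of trials until the first success, k ≥ 1):
σ = √Var(X) = 15.6210

The standard deviation is the square root of the variance.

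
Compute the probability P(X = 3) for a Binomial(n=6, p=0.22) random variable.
0.101061

We have X ~ Binomial(n=6, p=0.22).

For a Binomial distribution, the PMF gives us the probability of each outcome.

Using the PMF formula:
P(X = 3) = 0.101061

Rounded to 4 decimal places: 0.1011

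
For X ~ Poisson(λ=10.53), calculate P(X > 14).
0.113998

We have X ~ Poisson(λ=10.53).

P(X > 14) = 1 - P(X ≤ 14)
                = 1 - F(14)
                = 1 - 0.886002
                = 0.113998

So there's approximately a 11.4% chance that X exceeds 14.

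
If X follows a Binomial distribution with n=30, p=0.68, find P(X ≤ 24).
0.951187

We have X ~ Binomial(n=30, p=0.68).

The CDF gives us P(X ≤ k).

Using the CDF:
P(X ≤ 24) = 0.951187

This means there's approximately a 95.1% chance that X is at most 24.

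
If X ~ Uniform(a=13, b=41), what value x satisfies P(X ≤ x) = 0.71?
32.8800

We have X ~ Uniform(a=13, b=41).

We want to find x such that P(X ≤ x) = 0.71.

This is the 71st percentile, which means 71% of values fall below this point.

Using the inverse CDF (quantile function):
x = F⁻¹(0.71) = 32.8800

Verification: P(X ≤ 32.8800) = 0.71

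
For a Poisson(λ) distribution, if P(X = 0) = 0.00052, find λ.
λ = 7.5617

For a Poisson(λ) distribution, the PMF at 0 is:
P(X = 0) = λ^0 e^(-λ) / 0! = e^(-λ)

Given P(X = 0) = 0.00052:
e^(-λ) = 0.00052
-λ = ln(0.00052)
λ = -ln(0.00052) = 7.5617

Verification: e^(-7.5617) = 0.00052 ✓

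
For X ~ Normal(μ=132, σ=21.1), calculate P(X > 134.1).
0.460360

We have X ~ Normal(μ=132, σ=21.1).

P(X > 134.1) = 1 - P(X ≤ 134.1)
                = 1 - F(134.1)
                = 1 - 0.539640
                = 0.460360

So there's approximately a 46.0% chance that X exceeds 134.1.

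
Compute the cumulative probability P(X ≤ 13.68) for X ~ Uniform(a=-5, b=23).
0.667143

We have X ~ Uniform(a=-5, b=23).

The CDF gives us P(X ≤ k).

Using the CDF:
P(X ≤ 13.68) = 0.667143

This means there's approximately a 66.7% chance that X is at most 13.68.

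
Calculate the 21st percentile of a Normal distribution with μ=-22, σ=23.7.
-41.1122

We have X ~ Normal(μ=-22, σ=23.7).

We want to find x such that P(X ≤ x) = 0.21.

This is the 21st percentile, which means 21% of values fall below this point.

Using the inverse CDF (quantile function):
x = F⁻¹(0.21) = -41.1122

Verification: P(X ≤ -41.1122) = 0.21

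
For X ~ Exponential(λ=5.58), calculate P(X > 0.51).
0.058088

We have X ~ Exponential(λ=5.58).

P(X > 0.51) = 1 - P(X ≤ 0.51)
                = 1 - F(0.51)
                = 1 - 0.941912
                = 0.058088

So there's approximately a 5.8% chance that X exceeds 0.51.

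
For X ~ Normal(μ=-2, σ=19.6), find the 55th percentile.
0.4630

We have X ~ Normal(μ=-2, σ=19.6).

We want to find x such that P(X ≤ x) = 0.55.

This is the 55th percentile, which means 55% of values fall below this point.

Using the inverse CDF (quantile function):
x = F⁻¹(0.55) = 0.4630

Verification: P(X ≤ 0.4630) = 0.55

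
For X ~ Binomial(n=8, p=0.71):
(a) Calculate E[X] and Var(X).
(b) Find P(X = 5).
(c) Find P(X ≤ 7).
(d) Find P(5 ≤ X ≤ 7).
(a) E[X] = 5.6800, Var(X) = 1.6472
(b) P(X = 5) = 0.246419
(c) P(X ≤ 7) = 0.935425
(d) P(5 ≤ X ≤ 7) = 0.759076

We have X ~ Binomial(n=8, p=0.71).

(a) Moments:
E[X] = 5.6800
Var(X) = 1.6472
σ = √Var(X) = 1.2834

(b) Point probability using PMF:
P(X = 5) = 0.246419

(c) Cumulative probability using CDF:
P(X ≤ 7) = F(7) = 0.935425

(d) Range probability:
P(5 ≤ X ≤ 7) = P(X ≤ 7) - P(X ≤ 4)
                   = F(7) - F(4)
                   = 0.935425 - 0.176349
                   = 0.759076

This means approximately 75.9% of outcomes fall in the interval [5, 7].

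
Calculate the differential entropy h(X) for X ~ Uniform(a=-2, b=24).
3.2581 nats

We have X ~ Uniform(a=-2, b=24).

The differential entropy measures the uncertainty or information content of the distribution.

For a Uniform distribution with a=-2, b=24:
h(X) = 3.2581 nats

(In bits, this would be 4.7004 bits.)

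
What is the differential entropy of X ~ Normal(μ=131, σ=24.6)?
4.6217 nats

We have X ~ Normal(μ=131, σ=24.6).

The differential entropy measures the uncertainty or information content of the distribution.

For a Normal distribution with μ=131, σ=24.6:
h(X) = 4.6217 nats

(In bits, this would be 6.6677 bits.)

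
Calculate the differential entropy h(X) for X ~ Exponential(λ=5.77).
-0.7527 nats

We have X ~ Exponential(λ=5.77).

The differential entropy measures the uncertainty or information content of the distribution.

For an Exponential distribution with λ=5.77:
h(X) = -0.7527 nats

(In bits, this would be -1.0859 bits.)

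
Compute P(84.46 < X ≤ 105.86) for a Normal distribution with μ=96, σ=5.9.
0.927421

We have X ~ Normal(μ=96, σ=5.9).

To find P(84.46 < X ≤ 105.86), we use:
P(84.46 < X ≤ 105.86) = P(X ≤ 105.86) - P(X ≤ 84.46)
                 = F(105.86) - F(84.46)
                 = 0.952658 - 0.025237
                 = 0.927421

So there's approximately a 92.7% chance that X falls in this range.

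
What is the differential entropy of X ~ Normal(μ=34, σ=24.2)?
4.6053 nats

We have X ~ Normal(μ=34, σ=24.2).

The differential entropy measures the uncertainty or information content of the distribution.

For a Normal distribution with μ=34, σ=24.2:
h(X) = 4.6053 nats

(In bits, this would be 6.6440 bits.)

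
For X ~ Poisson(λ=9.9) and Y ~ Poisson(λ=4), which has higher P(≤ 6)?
Y has higher probability (P(Y ≤ 6) = 0.8893 > P(X ≤ 6) = 0.1366)

Compute P(≤ 6) for each distribution:

X ~ Poisson(λ=9.9):
P(X ≤ 6) = 0.1366

Y ~ Poisson(λ=4):
P(Y ≤ 6) = 0.8893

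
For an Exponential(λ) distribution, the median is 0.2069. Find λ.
λ = 3.3502

For X ~ Exponential(λ), the CDF is F(x) = 1 - e^(-λx).
The median m satisfies F(m) = 0.5:
1 - e^(-λm) = 0.5
e^(-λm) = 0.5
λm = ln(2)
m = ln(2) / λ

Given m = 0.2069:
λ = ln(2) / 0.2069 = 0.693147 / 0.2069 = 3.3502

Verification: ln(2) / 3.3502 = 0.2069 ✓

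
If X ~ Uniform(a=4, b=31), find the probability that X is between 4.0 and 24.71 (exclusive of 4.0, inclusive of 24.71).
0.767037

We have X ~ Uniform(a=4, b=31).

To find P(4.0 < X ≤ 24.71), we use:
P(4.0 < X ≤ 24.71) = P(X ≤ 24.71) - P(X ≤ 4.0)
                 = F(24.71) - F(4.0)
                 = 0.767037 - 0.000000
                 = 0.767037

So there's approximately a 76.7% chance that X falls in this range.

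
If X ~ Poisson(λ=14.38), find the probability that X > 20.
0.059680

We have X ~ Poisson(λ=14.38).

P(X > 20) = 1 - P(X ≤ 20)
                = 1 - F(20)
                = 1 - 0.940320
                = 0.059680

So there's approximately a 6.0% chance that X exceeds 20.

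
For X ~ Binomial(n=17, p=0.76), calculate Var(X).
3.1008

We have X ~ Binomial(n=17, p=0.76).

For a Binomial distribution with n=17, p=0.76:
Var(X) = 3.1008

The variance measures the spread of the distribution around the mean.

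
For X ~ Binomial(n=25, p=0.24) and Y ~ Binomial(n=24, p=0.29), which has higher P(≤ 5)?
X has higher probability (P(X ≤ 5) = 0.4233 > P(Y ≤ 5) = 0.2622)

Compute P(≤ 5) for each distribution:

X ~ Binomial(n=25, p=0.24):
P(X ≤ 5) = 0.4233

Y ~ Binomial(n=24, p=0.29):
P(Y ≤ 5) = 0.2622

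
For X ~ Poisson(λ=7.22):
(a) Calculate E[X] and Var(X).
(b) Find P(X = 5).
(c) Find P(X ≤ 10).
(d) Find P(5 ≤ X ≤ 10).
(a) E[X] = 7.2200, Var(X) = 7.2200
(b) P(X = 5) = 0.119646
(c) P(X ≤ 10) = 0.885130
(d) P(5 ≤ X ≤ 10) = 0.731279

We have X ~ Poisson(λ=7.22).

(a) Moments:
E[X] = 7.2200
Var(X) = 7.2200
σ = √Var(X) = 2.6870

(b) Point probability using PMF:
P(X = 5) = 0.119646

(c) Cumulative probability using CDF:
P(X ≤ 10) = F(10) = 0.885130

(d) Range probability:
P(5 ≤ X ≤ 10) = P(X ≤ 10) - P(X ≤ 4)
                   = F(10) - F(4)
                   = 0.885130 - 0.153851
                   = 0.731279

This means approximately 73.1% of outcomes fall in the interval [5, 10].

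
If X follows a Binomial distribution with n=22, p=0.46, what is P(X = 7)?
0.071953

We have X ~ Binomial(n=22, p=0.46).

For a Binomial distribution, the PMF gives us the probability of each outcome.

Using the PMF formula:
P(X = 7) = 0.071953

Rounded to 4 decimal places: 0.0720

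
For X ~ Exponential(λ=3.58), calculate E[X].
0.2793

We have X ~ Exponential(λ=3.58).

For an Exponential distribution with λ=3.58:
E[X] = 0.2793

This is the expected (average) value of X.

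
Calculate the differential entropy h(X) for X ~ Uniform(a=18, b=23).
1.6094 nats

We have X ~ Uniform(a=18, b=23).

The differential entropy measures the uncertainty or information content of the distribution.

For a Uniform distribution with a=18, b=23:
h(X) = 1.6094 nats

(In bits, this would be 2.3219 bits.)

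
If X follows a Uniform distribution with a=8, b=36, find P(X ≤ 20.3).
0.439286

We have X ~ Uniform(a=8, b=36).

The CDF gives us P(X ≤ k).

Using the CDF:
P(X ≤ 20.3) = 0.439286

This means there's approximately a 43.9% chance that X is at most 20.3.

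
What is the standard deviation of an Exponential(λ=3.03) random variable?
0.3300

We have X ~ Exponential(λ=3.03).

For an Exponential distribution with λ=3.03:
σ = √Var(X) = 0.3300

The standard deviation is the square root of the variance.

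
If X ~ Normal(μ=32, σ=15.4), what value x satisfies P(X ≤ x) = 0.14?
15.3631

We have X ~ Normal(μ=32, σ=15.4).

We want to find x such that P(X ≤ x) = 0.14.

This is the 14th percentile, which means 14% of values fall below this point.

Using the inverse CDF (quantile function):
x = F⁻¹(0.14) = 15.3631

Verification: P(X ≤ 15.3631) = 0.14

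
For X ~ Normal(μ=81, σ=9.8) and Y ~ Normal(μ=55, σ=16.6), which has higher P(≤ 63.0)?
Y has higher probability (P(Y ≤ 63.0) = 0.6851 > P(X ≤ 63.0) = 0.0331)

Compute P(≤ 63.0) for each distribution:

X ~ Normal(μ=81, σ=9.8):
P(X ≤ 63.0) = 0.0331

Y ~ Normal(μ=55, σ=16.6):
P(Y ≤ 63.0) = 0.6851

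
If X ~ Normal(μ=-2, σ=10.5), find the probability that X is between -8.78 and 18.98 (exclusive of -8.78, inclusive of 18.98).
0.717915

We have X ~ Normal(μ=-2, σ=10.5).

To find P(-8.78 < X ≤ 18.98), we use:
P(-8.78 < X ≤ 18.98) = P(X ≤ 18.98) - P(X ≤ -8.78)
                 = F(18.98) - F(-8.78)
                 = 0.977147 - 0.259232
                 = 0.717915

So there's approximately a 71.8% chance that X falls in this range.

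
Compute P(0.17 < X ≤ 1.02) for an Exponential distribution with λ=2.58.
0.572975

We have X ~ Exponential(λ=2.58).

To find P(0.17 < X ≤ 1.02), we use:
P(0.17 < X ≤ 1.02) = P(X ≤ 1.02) - P(X ≤ 0.17)
                 = F(1.02) - F(0.17)
                 = 0.928037 - 0.355061
                 = 0.572975

So there's approximately a 57.3% chance that X falls in this range.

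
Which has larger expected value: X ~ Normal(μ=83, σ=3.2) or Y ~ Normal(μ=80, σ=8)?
X has larger mean (83.0000 > 80.0000)

Compute the expected value for each distribution:

X ~ Normal(μ=83, σ=3.2):
E[X] = 83.0000

Y ~ Normal(μ=80, σ=8):
E[Y] = 80.0000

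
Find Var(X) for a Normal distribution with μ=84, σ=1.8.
3.2400

We have X ~ Normal(μ=84, σ=1.8).

For a Normal distribution with μ=84, σ=1.8:
Var(X) = 3.2400

The variance measures the spread of the distribution around the mean.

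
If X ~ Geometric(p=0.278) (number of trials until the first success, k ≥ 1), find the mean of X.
3.5971

We have X ~ Geometric(p=0.278) (number of trials until the first success, k ≥ 1).

For a Geometric distribution with p=0.278 (number of trials until the first success, k ≥ 1):
E[X] = 3.5971

This is the expected (average) value of X.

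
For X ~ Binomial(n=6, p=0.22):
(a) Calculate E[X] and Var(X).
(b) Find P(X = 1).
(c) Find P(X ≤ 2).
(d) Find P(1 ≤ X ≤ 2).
(a) E[X] = 1.3200, Var(X) = 1.0296
(b) P(X = 1) = 0.381107
(c) P(X ≤ 2) = 0.875036
(d) P(1 ≤ X ≤ 2) = 0.649836

We have X ~ Binomial(n=6, p=0.22).

(a) Moments:
E[X] = 1.3200
Var(X) = 1.0296
σ = √Var(X) = 1.0147

(b) Point probability using PMF:
P(X = 1) = 0.381107

(c) Cumulative probability using CDF:
P(X ≤ 2) = F(2) = 0.875036

(d) Range probability:
P(1 ≤ X ≤ 2) = P(X ≤ 2) - P(X ≤ 0)
                   = F(2) - F(0)
                   = 0.875036 - 0.225200
                   = 0.649836

This means approximately 65.0% of outcomes fall in the interval [1, 2].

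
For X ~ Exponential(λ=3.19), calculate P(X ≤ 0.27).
0.577388

We have X ~ Exponential(λ=3.19).

The CDF gives us P(X ≤ k).

Using the CDF:
P(X ≤ 0.27) = 0.577388

This means there's approximately a 57.7% chance that X is at most 0.27.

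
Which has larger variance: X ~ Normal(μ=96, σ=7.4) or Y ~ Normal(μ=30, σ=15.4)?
Y has larger variance (237.1600 > 54.7600)

Compute the variance for each distribution:

X ~ Normal(μ=96, σ=7.4):
Var(X) = 54.7600

Y ~ Normal(μ=30, σ=15.4):
Var(Y) = 237.1600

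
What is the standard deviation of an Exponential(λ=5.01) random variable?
0.1996

We have X ~ Exponential(λ=5.01).

For an Exponential distribution with λ=5.01:
σ = √Var(X) = 0.1996

The standard deviation is the square root of the variance.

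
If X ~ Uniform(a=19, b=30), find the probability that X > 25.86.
0.376364

We have X ~ Uniform(a=19, b=30).

P(X > 25.86) = 1 - P(X ≤ 25.86)
                = 1 - F(25.86)
                = 1 - 0.623636
                = 0.376364

So there's approximately a 37.6% chance that X exceeds 25.86.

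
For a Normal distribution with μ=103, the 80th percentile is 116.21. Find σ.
σ = 15.6959

For X ~ Normal(μ, σ), the p-th percentile satisfies x = μ + z_p × σ,
where z_p = Φ⁻¹(p) is the standard normal quantile.

Step 1: z_{0.8} = Φ⁻¹(0.8) = 0.8416

Step 2: Solve for σ:
116.21 = 103 + 0.8416 × σ
σ = (116.21 - 103) / 0.8416
σ = 13.21 / 0.8416
σ = 15.6959

Verification: μ + z × σ = 103 + 0.8416 × 15.6959 = 116.21 ✓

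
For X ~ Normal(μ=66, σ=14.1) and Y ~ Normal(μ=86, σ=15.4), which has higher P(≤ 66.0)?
X has higher probability (P(X ≤ 66.0) = 0.5000 > P(Y ≤ 66.0) = 0.0970)

Compute P(≤ 66.0) for each distribution:

X ~ Normal(μ=66, σ=14.1):
P(X ≤ 66.0) = 0.5000

Y ~ Normal(μ=86, σ=15.4):
P(Y ≤ 66.0) = 0.0970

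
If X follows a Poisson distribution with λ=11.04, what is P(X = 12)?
0.109820

We have X ~ Poisson(λ=11.04).

For a Poisson distribution, the PMF gives us the probability of each outcome.

Using the PMF formula:
P(X = 12) = 0.109820

Rounded to 4 decimal places: 0.1098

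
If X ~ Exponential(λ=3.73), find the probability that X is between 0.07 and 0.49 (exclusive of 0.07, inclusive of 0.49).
0.609421

We have X ~ Exponential(λ=3.73).

To find P(0.07 < X ≤ 0.49), we use:
P(0.07 < X ≤ 0.49) = P(X ≤ 0.49) - P(X ≤ 0.07)
                 = F(0.49) - F(0.07)
                 = 0.839217 - 0.229796
                 = 0.609421

So there's approximately a 60.9% chance that X falls in this range.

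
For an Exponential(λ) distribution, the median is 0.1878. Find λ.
λ = 3.6909

For X ~ Exponential(λ), the CDF is F(x) = 1 - e^(-λx).
The median m satisfies F(m) = 0.5:
1 - e^(-λm) = 0.5
e^(-λm) = 0.5
λm = ln(2)
m = ln(2) / λ

Given m = 0.1878:
λ = ln(2) / 0.1878 = 0.693147 / 0.1878 = 3.6909

Verification: ln(2) / 3.6909 = 0.1878 ✓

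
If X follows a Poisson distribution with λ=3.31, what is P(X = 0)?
0.036516

We have X ~ Poisson(λ=3.31).

For a Poisson distribution, the PMF gives us the probability of each outcome.

Using the PMF formula:
P(X = 0) = 0.036516

Rounded to 4 decimal places: 0.0365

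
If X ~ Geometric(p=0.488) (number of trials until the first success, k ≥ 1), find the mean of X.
2.0492

We have X ~ Geometric(p=0.488) (number of trials until the first success, k ≥ 1).

For a Geometric distribution with p=0.488 (number of trials until the first success, k ≥ 1):
E[X] = 2.0492

This is the expected (average) value of X.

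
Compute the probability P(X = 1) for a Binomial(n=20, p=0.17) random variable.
0.098619

We have X ~ Binomial(n=20, p=0.17).

For a Binomial distribution, the PMF gives us the probability of each outcome.

Using the PMF formula:
P(X = 1) = 0.098619

Rounded to 4 decimal places: 0.0986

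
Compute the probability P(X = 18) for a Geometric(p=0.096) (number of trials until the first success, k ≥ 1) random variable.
0.017264

We have X ~ Geometric(p=0.096) (number of trials until the first success, k ≥ 1).

For a Geometric distribution, the PMF gives us the probability of each outcome.

Using the PMF formula:
P(X = 18) = 0.017264

Rounded to 4 decimal places: 0.0173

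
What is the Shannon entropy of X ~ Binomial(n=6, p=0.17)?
1.2653 nats

We have X ~ Binomial(n=6, p=0.17).

The Shannon entropy measures the uncertainty or information content of the distribution.

For a Binomial distribution with n=6, p=0.17:
H(X) = 1.2653 nats

(In bits, this would be 1.8255 bits.)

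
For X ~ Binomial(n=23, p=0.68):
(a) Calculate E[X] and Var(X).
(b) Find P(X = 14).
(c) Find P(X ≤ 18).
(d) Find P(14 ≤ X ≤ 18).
(a) E[X] = 15.6400, Var(X) = 5.0048
(b) P(X = 14) = 0.129956
(c) P(X ≤ 18) = 0.903516
(d) P(14 ≤ X ≤ 18) = 0.734860

We have X ~ Binomial(n=23, p=0.68).

(a) Moments:
E[X] = 15.6400
Var(X) = 5.0048
σ = √Var(X) = 2.2371

(b) Point probability using PMF:
P(X = 14) = 0.129956

(c) Cumulative probability using CDF:
P(X ≤ 18) = F(18) = 0.903516

(d) Range probability:
P(14 ≤ X ≤ 18) = P(X ≤ 18) - P(X ≤ 13)
                   = F(18) - F(13)
                   = 0.903516 - 0.168656
                   = 0.734860

This means approximately 73.5% of outcomes fall in the interval [14, 18].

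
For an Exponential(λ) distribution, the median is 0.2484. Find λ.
λ = 2.7904

For X ~ Exponential(λ), the CDF is F(x) = 1 - e^(-λx).
The median m satisfies F(m) = 0.5:
1 - e^(-λm) = 0.5
e^(-λm) = 0.5
λm = ln(2)
m = ln(2) / λ

Given m = 0.2484:
λ = ln(2) / 0.2484 = 0.693147 / 0.2484 = 2.7904

Verification: ln(2) / 2.7904 = 0.2484 ✓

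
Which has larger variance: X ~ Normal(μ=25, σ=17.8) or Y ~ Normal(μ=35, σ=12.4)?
X has larger variance (316.8400 > 153.7600)

Compute the variance for each distribution:

X ~ Normal(μ=25, σ=17.8):
Var(X) = 316.8400

Y ~ Normal(μ=35, σ=12.4):
Var(Y) = 153.7600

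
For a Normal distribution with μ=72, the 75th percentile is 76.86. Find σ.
σ = 7.2054

For X ~ Normal(μ, σ), the p-th percentile satisfies x = μ + z_p × σ,
where z_p = Φ⁻¹(p) is the standard normal quantile.

Step 1: z_{0.75} = Φ⁻¹(0.75) = 0.6745

Step 2: Solve for σ:
76.86 = 72 + 0.6745 × σ
σ = (76.86 - 72) / 0.6745
σ = 4.86 / 0.6745
σ = 7.2054

Verification: μ + z × σ = 72 + 0.6745 × 7.2054 = 76.86 ✓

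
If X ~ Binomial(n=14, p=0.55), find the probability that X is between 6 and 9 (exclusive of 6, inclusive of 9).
0.574177

We have X ~ Binomial(n=14, p=0.55).

To find P(6 < X ≤ 9), we use:
P(6 < X ≤ 9) = P(X ≤ 9) - P(X ≤ 6)
                 = F(9) - F(6)
                 = 0.832814 - 0.258637
                 = 0.574177

So there's approximately a 57.4% chance that X falls in this range.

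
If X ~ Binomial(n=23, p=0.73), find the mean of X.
16.7900

We have X ~ Binomial(n=23, p=0.73).

For a Binomial distribution with n=23, p=0.73:
E[X] = 16.7900

This is the expected (average) value of X.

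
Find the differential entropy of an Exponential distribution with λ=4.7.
-0.5476 nats

We have X ~ Exponential(λ=4.7).

The differential entropy measures the uncertainty or information content of the distribution.

For an Exponential distribution with λ=4.7:
h(X) = -0.5476 nats

(In bits, this would be -0.7900 bits.)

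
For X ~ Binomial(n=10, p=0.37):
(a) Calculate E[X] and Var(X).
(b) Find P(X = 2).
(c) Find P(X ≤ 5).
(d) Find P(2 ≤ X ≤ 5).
(a) E[X] = 3.7000, Var(X) = 2.3310
(b) P(X = 2) = 0.152876
(c) P(X ≤ 5) = 0.879497
(d) P(2 ≤ X ≤ 5) = 0.811803

We have X ~ Binomial(n=10, p=0.37).

(a) Moments:
E[X] = 3.7000
Var(X) = 2.3310
σ = √Var(X) = 1.5268

(b) Point probability using PMF:
P(X = 2) = 0.152876

(c) Cumulative probability using CDF:
P(X ≤ 5) = F(5) = 0.879497

(d) Range probability:
P(2 ≤ X ≤ 5) = P(X ≤ 5) - P(X ≤ 1)
                   = F(5) - F(1)
                   = 0.879497 - 0.067694
                   = 0.811803

This means approximately 81.2% of outcomes fall in the interval [2, 5].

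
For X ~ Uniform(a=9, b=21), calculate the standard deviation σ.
3.4641

We have X ~ Uniform(a=9, b=21).

For a Uniform distribution with a=9, b=21:
σ = √Var(X) = 3.4641

The standard deviation is the square root of the variance.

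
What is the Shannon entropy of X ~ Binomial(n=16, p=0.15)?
1.7449 nats

We have X ~ Binomial(n=16, p=0.15).

The Shannon entropy measures the uncertainty or information content of the distribution.

For a Binomial distribution with n=16, p=0.15:
H(X) = 1.7449 nats

(In bits, this would be 2.5173 bits.)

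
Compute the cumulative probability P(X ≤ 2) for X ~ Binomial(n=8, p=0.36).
0.404180

We have X ~ Binomial(n=8, p=0.36).

The CDF gives us P(X ≤ k).

Using the CDF:
P(X ≤ 2) = 0.404180

This means there's approximately a 40.4% chance that X is at most 2.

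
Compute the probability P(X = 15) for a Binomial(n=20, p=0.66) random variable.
0.138356

We have X ~ Binomial(n=20, p=0.66).

For a Binomial distribution, the PMF gives us the probability of each outcome.

Using the PMF formula:
P(X = 15) = 0.138356

Rounded to 4 decimal places: 0.1384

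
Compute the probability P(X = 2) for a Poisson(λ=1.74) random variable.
0.265703

We have X ~ Poisson(λ=1.74).

For a Poisson distribution, the PMF gives us the probability of each outcome.

Using the PMF formula:
P(X = 2) = 0.265703

Rounded to 4 decimal places: 0.2657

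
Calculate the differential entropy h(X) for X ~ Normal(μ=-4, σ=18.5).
4.3367 nats

We have X ~ Normal(μ=-4, σ=18.5).

The differential entropy measures the uncertainty or information content of the distribution.

For a Normal distribution with μ=-4, σ=18.5:
h(X) = 4.3367 nats

(In bits, this would be 6.2565 bits.)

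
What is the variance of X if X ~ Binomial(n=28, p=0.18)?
4.1328

We have X ~ Binomial(n=28, p=0.18).

For a Binomial distribution with n=28, p=0.18:
Var(X) = 4.1328

The variance measures the spread of the distribution around the mean.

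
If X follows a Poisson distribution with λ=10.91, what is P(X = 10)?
0.120318

We have X ~ Poisson(λ=10.91).

For a Poisson distribution, the PMF gives us the probability of each outcome.

Using the PMF formula:
P(X = 10) = 0.120318

Rounded to 4 decimal places: 0.1203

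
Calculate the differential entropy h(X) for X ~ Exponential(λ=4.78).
-0.5644 nats

We have X ~ Exponential(λ=4.78).

The differential entropy measures the uncertainty or information content of the distribution.

For an Exponential distribution with λ=4.78:
h(X) = -0.5644 nats

(In bits, this would be -0.8143 bits.)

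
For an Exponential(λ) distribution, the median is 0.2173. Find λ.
λ = 3.1898

For X ~ Exponential(λ), the CDF is F(x) = 1 - e^(-λx).
The median m satisfies F(m) = 0.5:
1 - e^(-λm) = 0.5
e^(-λm) = 0.5
λm = ln(2)
m = ln(2) / λ

Given m = 0.2173:
λ = ln(2) / 0.2173 = 0.693147 / 0.2173 = 3.1898

Verification: ln(2) / 3.1898 = 0.2173 ✓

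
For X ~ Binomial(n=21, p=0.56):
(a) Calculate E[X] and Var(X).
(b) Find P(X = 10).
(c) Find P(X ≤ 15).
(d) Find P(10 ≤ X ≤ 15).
(a) E[X] = 11.7600, Var(X) = 5.1744
(b) P(X = 10) = 0.128022
(c) P(X ≤ 15) = 0.952776
(d) P(10 ≤ X ≤ 15) = 0.792553

We have X ~ Binomial(n=21, p=0.56).

(a) Moments:
E[X] = 11.7600
Var(X) = 5.1744
σ = √Var(X) = 2.2747

(b) Point probability using PMF:
P(X = 10) = 0.128022

(c) Cumulative probability using CDF:
P(X ≤ 15) = F(15) = 0.952776

(d) Range probability:
P(10 ≤ X ≤ 15) = P(X ≤ 15) - P(X ≤ 9)
                   = F(15) - F(9)
                   = 0.952776 - 0.160223
                   = 0.792553

This means approximately 79.3% of outcomes fall in the interval [10, 15].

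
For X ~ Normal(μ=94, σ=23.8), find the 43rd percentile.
89.8023

We have X ~ Normal(μ=94, σ=23.8).

We want to find x such that P(X ≤ x) = 0.43.

This is the 43rd percentile, which means 43% of values fall below this point.

Using the inverse CDF (quantile function):
x = F⁻¹(0.43) = 89.8023

Verification: P(X ≤ 89.8023) = 0.43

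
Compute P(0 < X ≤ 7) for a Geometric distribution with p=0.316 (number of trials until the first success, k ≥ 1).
0.929952

We have X ~ Geometric(p=0.316) (number of trials until the first success, k ≥ 1).

To find P(0 < X ≤ 7), we use:
P(0 < X ≤ 7) = P(X ≤ 7) - P(X ≤ 0)
                 = F(7) - F(0)
                 = 0.929952 - 0.000000
                 = 0.929952

So there's approximately a 93.0% chance that X falls in this range.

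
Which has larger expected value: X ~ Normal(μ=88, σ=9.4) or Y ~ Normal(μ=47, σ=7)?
X has larger mean (88.0000 > 47.0000)

Compute the expected value for each distribution:

X ~ Normal(μ=88, σ=9.4):
E[X] = 88.0000

Y ~ Normal(μ=47, σ=7):
E[Y] = 47.0000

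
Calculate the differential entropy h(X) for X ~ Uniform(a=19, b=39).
2.9957 nats

We have X ~ Uniform(a=19, b=39).

The differential entropy measures the uncertainty or information content of the distribution.

For a Uniform distribution with a=19, b=39:
h(X) = 2.9957 nats

(In bits, this would be 4.3219 bits.)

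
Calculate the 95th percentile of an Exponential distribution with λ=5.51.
0.5437

We have X ~ Exponential(λ=5.51).

We want to find x such that P(X ≤ x) = 0.95.

This is the 95th percentile, which means 95% of values fall below this point.

Using the inverse CDF (quantile function):
x = F⁻¹(0.95) = 0.5437

Verification: P(X ≤ 0.5437) = 0.95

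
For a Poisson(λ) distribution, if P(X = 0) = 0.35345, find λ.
λ = 1.0400

For a Poisson(λ) distribution, the PMF at 0 is:
P(X = 0) = λ^0 e^(-λ) / 0! = e^(-λ)

Given P(X = 0) = 0.35345:
e^(-λ) = 0.35345
-λ = ln(0.35345)
λ = -ln(0.35345) = 1.0400

Verification: e^(-1.0400) = 0.35345 ✓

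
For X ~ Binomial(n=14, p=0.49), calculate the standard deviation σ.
1.8705

We have X ~ Binomial(n=14, p=0.49).

For a Binomial distribution with n=14, p=0.49:
σ = √Var(X) = 1.8705

The standard deviation is the square root of the variance.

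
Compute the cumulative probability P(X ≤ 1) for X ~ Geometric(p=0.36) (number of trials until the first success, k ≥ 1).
0.360000

We have X ~ Geometric(p=0.36) (number of trials until the first success, k ≥ 1).

The CDF gives us P(X ≤ k).

Using the CDF:
P(X ≤ 1) = 0.360000

This means there's approximately a 36.0% chance that X is at most 1.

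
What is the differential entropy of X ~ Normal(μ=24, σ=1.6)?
1.8889 nats

We have X ~ Normal(μ=24, σ=1.6).

The differential entropy measures the uncertainty or information content of the distribution.

For a Normal distribution with μ=24, σ=1.6:
h(X) = 1.8889 nats

(In bits, this would be 2.7252 bits.)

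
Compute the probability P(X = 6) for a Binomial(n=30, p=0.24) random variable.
0.156464

We have X ~ Binomial(n=30, p=0.24).

For a Binomial distribution, the PMF gives us the probability of each outcome.

Using the PMF formula:
P(X = 6) = 0.156464

Rounded to 4 decimal places: 0.1565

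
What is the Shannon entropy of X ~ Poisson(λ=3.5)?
2.0152 nats

We have X ~ Poisson(λ=3.5).

The Shannon entropy measures the uncertainty or information content of the distribution.

For a Poisson distribution with λ=3.5:
H(X) = 2.0152 nats

(In bits, this would be 2.9073 bits.)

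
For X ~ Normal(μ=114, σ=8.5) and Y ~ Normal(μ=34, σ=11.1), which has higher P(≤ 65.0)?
Y has higher probability (P(Y ≤ 65.0) = 0.9974 > P(X ≤ 65.0) = 0.0000)

Compute P(≤ 65.0) for each distribution:

X ~ Normal(μ=114, σ=8.5):
P(X ≤ 65.0) = 0.0000

Y ~ Normal(μ=34, σ=11.1):
P(Y ≤ 65.0) = 0.9974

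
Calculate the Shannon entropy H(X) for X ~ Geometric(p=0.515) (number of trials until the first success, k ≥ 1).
1.3450 nats

We have X ~ Geometric(p=0.515) (number of trials until the first success, k ≥ 1).

The Shannon entropy measures the uncertainty or information content of the distribution.

For a Geometric distribution with p=0.515 (number of trials until the first success, k ≥ 1):
H(X) = 1.3450 nats

(In bits, this would be 1.9405 bits.)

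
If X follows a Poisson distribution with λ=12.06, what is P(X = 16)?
0.055379

We have X ~ Poisson(λ=12.06).

For a Poisson distribution, the PMF gives us the probability of each outcome.

Using the PMF formula:
P(X = 16) = 0.055379

Rounded to 4 decimal places: 0.0554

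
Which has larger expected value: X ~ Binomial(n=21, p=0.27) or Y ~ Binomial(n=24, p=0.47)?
Y has larger mean (11.2800 > 5.6700)

Compute the expected value for each distribution:

X ~ Binomial(n=21, p=0.27):
E[X] = 5.6700

Y ~ Binomial(n=24, p=0.47):
E[Y] = 11.2800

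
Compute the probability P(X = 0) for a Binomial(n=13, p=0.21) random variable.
0.046682

We have X ~ Binomial(n=13, p=0.21).

For a Binomial distribution, the PMF gives us the probability of each outcome.

Using the PMF formula:
P(X = 0) = 0.046682

Rounded to 4 decimal places: 0.0467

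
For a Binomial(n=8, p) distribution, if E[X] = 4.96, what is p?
p = 0.62

For a Binomial(n, p) distribution:
E[X] = n × p

Given n = 8 and E[X] = 4.96:
4.96 = 8 × p
p = 4.96 / 8 = 0.62

Verification: Binomial(8, 0.62) has E[X] = 4.96 ✓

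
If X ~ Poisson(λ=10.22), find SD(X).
3.1969

We have X ~ Poisson(λ=10.22).

For a Poisson distribution with λ=10.22:
σ = √Var(X) = 3.1969

The standard deviation is the square root of the variance.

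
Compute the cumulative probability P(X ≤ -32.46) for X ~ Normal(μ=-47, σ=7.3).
0.976802

We have X ~ Normal(μ=-47, σ=7.3).

The CDF gives us P(X ≤ k).

Using the CDF:
P(X ≤ -32.46) = 0.976802

This means there's approximately a 97.7% chance that X is at most -32.46.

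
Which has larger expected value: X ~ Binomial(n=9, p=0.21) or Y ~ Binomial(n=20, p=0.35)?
Y has larger mean (7.0000 > 1.8900)

Compute the expected value for each distribution:

X ~ Binomial(n=9, p=0.21):
E[X] = 1.8900

Y ~ Binomial(n=20, p=0.35):
E[Y] = 7.0000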